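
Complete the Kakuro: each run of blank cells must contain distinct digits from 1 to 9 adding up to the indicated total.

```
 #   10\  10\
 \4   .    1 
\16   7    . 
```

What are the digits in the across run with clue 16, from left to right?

4 in 2 cells must be {1,3}; 16 in 2 cells must be {7,9}.
R1C1 = 4 − 1 = 3 completes the 4 across.
R2C2 = 16 − 7 = 9 completes the 16 across.

7, 9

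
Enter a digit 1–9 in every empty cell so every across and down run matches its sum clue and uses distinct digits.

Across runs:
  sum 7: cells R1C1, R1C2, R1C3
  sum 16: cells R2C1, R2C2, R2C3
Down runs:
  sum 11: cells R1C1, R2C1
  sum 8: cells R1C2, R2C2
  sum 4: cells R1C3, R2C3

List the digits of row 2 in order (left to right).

7 6 3

7 in 3 cells must be {1,2,4}; 4 in 2 cells must be {1,3}.
The 7 across and the 4 down share only 1, so R1C3 = 1.
R2C3 = 4 − 1 = 3 completes the 4 down.
Given what's placed, R1C2 must be 2 to fit the 7 across and 8 down.
R2C2 = 8 − 2 = 6 completes the 8 down.
R1C1 = 7 − 3 = 4 completes the 7 across.
R2C1 = 16 − 9 = 7 completes the 16 across.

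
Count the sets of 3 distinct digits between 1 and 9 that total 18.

7

3 distinct digits from 1–9 sum between 6 and 24.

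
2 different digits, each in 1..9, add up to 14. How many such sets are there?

2

2 distinct digits from 1–9 sum between 3 and 17.
Enumerating: {5,9}, {6,8}.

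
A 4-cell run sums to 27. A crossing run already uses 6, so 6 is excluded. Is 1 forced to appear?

The only way to make 27 from 4 distinct digits under that restriction is {3,7,8,9}, which does not contain 1.

No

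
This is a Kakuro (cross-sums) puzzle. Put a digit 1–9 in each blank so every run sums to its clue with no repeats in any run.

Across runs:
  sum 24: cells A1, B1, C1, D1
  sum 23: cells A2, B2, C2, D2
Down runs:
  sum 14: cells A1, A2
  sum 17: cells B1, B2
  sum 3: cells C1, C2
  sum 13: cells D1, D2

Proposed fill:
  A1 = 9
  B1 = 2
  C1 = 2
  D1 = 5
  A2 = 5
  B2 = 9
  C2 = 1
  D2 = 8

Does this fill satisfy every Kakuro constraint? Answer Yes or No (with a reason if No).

No — the down run B1–B2 sums to 11, not 17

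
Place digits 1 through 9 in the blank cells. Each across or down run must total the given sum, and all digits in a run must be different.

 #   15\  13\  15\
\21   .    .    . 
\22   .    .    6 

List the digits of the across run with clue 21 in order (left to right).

8 4 9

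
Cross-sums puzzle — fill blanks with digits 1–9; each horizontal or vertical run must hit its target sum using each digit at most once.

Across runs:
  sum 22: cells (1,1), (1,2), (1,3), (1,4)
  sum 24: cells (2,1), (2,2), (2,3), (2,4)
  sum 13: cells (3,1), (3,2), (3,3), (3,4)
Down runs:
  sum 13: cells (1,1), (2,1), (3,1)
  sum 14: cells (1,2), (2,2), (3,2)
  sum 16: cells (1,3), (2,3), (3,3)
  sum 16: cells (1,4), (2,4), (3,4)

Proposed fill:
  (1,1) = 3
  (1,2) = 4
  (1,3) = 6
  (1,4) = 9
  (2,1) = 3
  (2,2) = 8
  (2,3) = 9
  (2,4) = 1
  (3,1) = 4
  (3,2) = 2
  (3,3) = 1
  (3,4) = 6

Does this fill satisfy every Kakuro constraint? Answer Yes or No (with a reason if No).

No — the down run (1,1)–(3,1) sums to 10, not 13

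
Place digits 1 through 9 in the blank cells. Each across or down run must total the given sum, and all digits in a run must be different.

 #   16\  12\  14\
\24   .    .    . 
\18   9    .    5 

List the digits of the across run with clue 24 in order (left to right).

7, 8, 9

24 in 3 cells must be {7,8,9}; 16 in 2 cells must be {7,9}.
R1C1 = 16 − 9 = 7 completes the 16 down.
R1C3 = 14 − 5 = 9 completes the 14 down.
R2C2 = 18 − 14 = 4 completes the 18 across.
R1C2 = 24 − 16 = 8 completes the 24 across.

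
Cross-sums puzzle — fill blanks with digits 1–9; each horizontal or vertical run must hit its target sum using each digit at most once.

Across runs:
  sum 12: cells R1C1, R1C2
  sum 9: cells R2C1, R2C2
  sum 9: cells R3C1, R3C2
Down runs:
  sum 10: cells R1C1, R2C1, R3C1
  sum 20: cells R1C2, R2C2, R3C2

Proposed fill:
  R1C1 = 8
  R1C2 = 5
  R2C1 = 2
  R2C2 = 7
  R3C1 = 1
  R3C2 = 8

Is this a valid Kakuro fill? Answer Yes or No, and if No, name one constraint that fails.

No — the down run R1C1–R3C1 sums to 11, not 10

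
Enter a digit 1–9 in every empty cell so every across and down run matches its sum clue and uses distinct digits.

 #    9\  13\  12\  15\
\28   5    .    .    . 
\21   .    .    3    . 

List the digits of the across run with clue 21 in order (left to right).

4, 5, 3, 9

R1C3 = 12 − 3 = 9 completes the 12 down.
R2C1 = 9 − 5 = 4 completes the 9 down.
Nothing is forced directly, so branch on R1C2, whose candidates are 6 or 8. If R1C2 = 6: that forces R1C4 = 8, after which R2C2 would have to be in {5,6,8,9} for the 21 across but in {7} for the 13 down — contradiction. So R1C2 = 8.
R1C4 = 28 − 22 = 6 completes the 28 across.
R2C2 = 13 − 8 = 5 completes the 13 down.
R2C4 = 21 − 12 = 9 completes the 21 across.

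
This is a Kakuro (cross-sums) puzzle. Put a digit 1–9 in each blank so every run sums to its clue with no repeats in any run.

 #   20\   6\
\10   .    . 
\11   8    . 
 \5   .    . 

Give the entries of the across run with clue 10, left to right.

9 1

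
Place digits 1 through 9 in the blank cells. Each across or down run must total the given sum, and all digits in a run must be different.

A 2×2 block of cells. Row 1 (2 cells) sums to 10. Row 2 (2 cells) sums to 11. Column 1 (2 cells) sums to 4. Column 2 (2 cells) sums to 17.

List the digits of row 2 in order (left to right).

3 8

4 in 2 cells must be {1,3}; 17 in 2 cells must be {8,9}.
The 11 across and the 4 down share only 3, so (2,1) = 3.
(2,2) = 11 − 3 = 8 completes the 11 across.
(1,1) = 4 − 3 = 1 completes the 4 down.
(1,2) = 10 − 1 = 9 completes the 10 across.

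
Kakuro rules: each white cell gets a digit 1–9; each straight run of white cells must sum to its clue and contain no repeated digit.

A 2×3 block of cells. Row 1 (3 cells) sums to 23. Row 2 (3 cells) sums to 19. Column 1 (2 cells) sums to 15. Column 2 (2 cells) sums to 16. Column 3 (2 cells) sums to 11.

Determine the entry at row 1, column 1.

23 in 3 cells must be {6,8,9}; 16 in 2 cells must be {7,9}.
The 23 across and the 16 down share only 9, so (1,2) = 9.
(2,2) = 16 − 9 = 7 completes the 16 down.
Nothing is forced directly, so branch on (2,1), whose candidates are 8 or 9. If (2,1) = 8: then (1,1) would have to be in {6,8} for the 23 across but in {7} for the 15 down — contradiction. So (2,1) = 9.
(1,1) = 15 − 9 = 6 completes the 15 down.
(1,3) = 23 − 15 = 8 completes the 23 across.
(2,3) = 19 − 16 = 3 completes the 19 across.

6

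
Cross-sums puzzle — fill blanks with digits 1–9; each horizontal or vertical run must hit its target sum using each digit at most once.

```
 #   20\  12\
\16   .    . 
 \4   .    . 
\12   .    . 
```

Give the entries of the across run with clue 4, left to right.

3 1

16 in 2 cells must be {7,9}; 4 in 2 cells must be {1,3}.
The 4 across and the 20 down share only 3, so R2C1 = 3.
R2C2 = 4 − 3 = 1 completes the 4 across.
Given what's placed, R1C1 must be 9 to fit the 16 across and 20 down.
R1C2 = 16 − 9 = 7 completes the 16 across.
R3C1 = 20 − 12 = 8 completes the 20 down.
R3C2 = 12 − 8 = 4 completes the 12 across.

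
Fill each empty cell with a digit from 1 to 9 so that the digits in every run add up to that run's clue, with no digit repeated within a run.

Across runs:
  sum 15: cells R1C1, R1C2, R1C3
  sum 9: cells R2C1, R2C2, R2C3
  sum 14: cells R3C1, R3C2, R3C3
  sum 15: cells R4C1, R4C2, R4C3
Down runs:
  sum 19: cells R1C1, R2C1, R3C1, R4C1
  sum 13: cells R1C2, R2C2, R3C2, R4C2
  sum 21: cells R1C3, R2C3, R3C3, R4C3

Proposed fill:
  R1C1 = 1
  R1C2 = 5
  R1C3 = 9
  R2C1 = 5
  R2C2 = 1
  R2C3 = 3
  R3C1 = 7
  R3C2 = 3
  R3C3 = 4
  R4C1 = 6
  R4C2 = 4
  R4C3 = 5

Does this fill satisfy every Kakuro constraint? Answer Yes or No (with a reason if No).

Across: 1+5+9=15; 5+1+3=9; 7+3+4=14; 6+4+5=15. Down: 1+5+7+6=19; 5+1+3+4=13; 9+3+4+5=21. No digit repeats within any run.

Yes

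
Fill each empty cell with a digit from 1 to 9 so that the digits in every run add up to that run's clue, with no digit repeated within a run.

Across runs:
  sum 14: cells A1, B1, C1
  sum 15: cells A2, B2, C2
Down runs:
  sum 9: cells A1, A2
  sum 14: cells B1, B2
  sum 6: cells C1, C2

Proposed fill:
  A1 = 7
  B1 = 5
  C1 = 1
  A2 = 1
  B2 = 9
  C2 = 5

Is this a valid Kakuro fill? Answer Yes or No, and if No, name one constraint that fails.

No — the across run A1–C1 sums to 13, not 14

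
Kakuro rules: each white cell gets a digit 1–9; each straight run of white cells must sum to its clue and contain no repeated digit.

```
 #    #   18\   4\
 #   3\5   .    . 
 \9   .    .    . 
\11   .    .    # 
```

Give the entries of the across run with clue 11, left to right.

2 9

3 in 2 cells must be {1,2}; 4 in 2 cells must be {1,3}.
The 11 across and the 3 down share only 2, so R3C1 = 2.
R3C2 = 11 − 2 = 9 completes the 11 across.
R2C1 = 3 − 2 = 1 completes the 3 down.
R2C3 = 3: the only remaining digit allowed by both the 9 across and the 4 down.
R1C3 = 4 − 3 = 1 completes the 4 down.
R2C2 = 9 − 4 = 5 completes the 9 across.
R1C2 = 5 − 1 = 4 completes the 5 across.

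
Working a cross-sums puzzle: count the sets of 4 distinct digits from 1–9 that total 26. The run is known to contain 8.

4 distinct digits from 1–9 sum between 10 and 30.
Keeping only sets containing 8.
Enumerating: {2,7,8,9}, {3,6,8,9}, {4,5,8,9}, {5,6,7,8}.

4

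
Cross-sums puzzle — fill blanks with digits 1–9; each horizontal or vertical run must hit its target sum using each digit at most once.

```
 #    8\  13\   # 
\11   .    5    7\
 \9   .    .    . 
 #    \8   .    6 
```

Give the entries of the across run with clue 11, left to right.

6 5

R1C1 = 11 − 5 = 6 completes the 11 across.
R2C1 = 8 − 6 = 2 completes the 8 down.
R2C3 = 7 − 6 = 1 completes the 7 down.
R3C2 = 8 − 6 = 2 completes the 8 across.
R2C2 = 9 − 3 = 6 completes the 9 across.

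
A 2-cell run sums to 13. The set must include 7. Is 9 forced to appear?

No

The only way to make 13 from 2 distinct digits under that restriction is {6,7}, which does not contain 9.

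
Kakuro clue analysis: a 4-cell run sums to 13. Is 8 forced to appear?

No

Counterexample: {1,2,3,7} sums to 13 without using 8.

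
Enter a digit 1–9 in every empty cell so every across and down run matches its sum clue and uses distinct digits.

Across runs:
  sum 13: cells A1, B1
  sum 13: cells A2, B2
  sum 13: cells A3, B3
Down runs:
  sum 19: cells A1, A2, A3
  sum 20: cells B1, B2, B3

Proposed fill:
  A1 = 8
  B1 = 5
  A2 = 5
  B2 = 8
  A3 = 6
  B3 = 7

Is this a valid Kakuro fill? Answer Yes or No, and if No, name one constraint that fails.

Yes

Across: 8+5=13; 5+8=13; 6+7=13. Down: 8+5+6=19; 5+8+7=20. No digit repeats within any run.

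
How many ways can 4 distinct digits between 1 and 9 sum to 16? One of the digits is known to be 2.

4 distinct digits from 1–9 sum between 10 and 30.
Keeping only sets containing 2.
Enumerating: {1,2,4,9}, {1,2,5,8}, {1,2,6,7}, {2,3,4,7}, {2,3,5,6}.

5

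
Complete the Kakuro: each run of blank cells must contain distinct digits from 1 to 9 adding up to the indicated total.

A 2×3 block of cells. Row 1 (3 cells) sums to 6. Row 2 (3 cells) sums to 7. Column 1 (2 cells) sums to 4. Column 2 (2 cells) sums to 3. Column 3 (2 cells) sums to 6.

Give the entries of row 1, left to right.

3 1 2

6 in 3 cells must be {1,2,3}; 7 in 3 cells must be {1,2,4}; 4 in 2 cells must be {1,3}.
The 7 across and the 4 down share only 1, so (2,1) = 1.
Given what's placed, (2,2) must be 2 to fit the 7 across and 3 down.
(2,3) = 7 − 3 = 4 completes the 7 across.
(1,1) = 4 − 1 = 3 completes the 4 down.
(1,2) = 3 − 2 = 1 completes the 3 down.
(1,3) = 6 − 4 = 2 completes the 6 across.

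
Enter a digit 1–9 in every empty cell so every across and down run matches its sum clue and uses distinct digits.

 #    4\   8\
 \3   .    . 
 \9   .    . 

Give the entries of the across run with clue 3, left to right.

1, 2

3 in 2 cells must be {1,2}; 4 in 2 cells must be {1,3}.
The 3 across and the 4 down share only 1, so R1C1 = 1.
R1C2 = 3 − 1 = 2 completes the 3 across.
R2C1 = 4 − 1 = 3 completes the 4 down.
R2C2 = 9 − 3 = 6 completes the 9 across.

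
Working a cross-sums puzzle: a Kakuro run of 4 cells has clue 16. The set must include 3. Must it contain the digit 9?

No

Counterexample: {1,3,4,8} sums to 16 under that restriction without using 9.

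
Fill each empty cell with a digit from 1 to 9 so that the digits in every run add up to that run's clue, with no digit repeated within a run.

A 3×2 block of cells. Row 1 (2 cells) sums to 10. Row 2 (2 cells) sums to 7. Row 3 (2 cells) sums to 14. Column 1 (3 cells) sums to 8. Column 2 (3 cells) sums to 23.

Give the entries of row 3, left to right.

23 in 3 cells must be {6,8,9}.
The 7 across and the 23 down share only 6, so (2,2) = 6.
The 14 across and the 8 down share only 5, so (3,1) = 5.
(3,2) = 14 − 5 = 9 completes the 14 across.
(1,2) = 23 − 15 = 8 completes the 23 down.
(2,1) = 7 − 6 = 1 completes the 7 across.
(1,1) = 10 − 8 = 2 completes the 10 across.

5 9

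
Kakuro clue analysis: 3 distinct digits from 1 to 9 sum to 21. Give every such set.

{4,8,9}; {5,7,9}; {6,7,8}

3 distinct digits from 1–9 sum between 6 and 24.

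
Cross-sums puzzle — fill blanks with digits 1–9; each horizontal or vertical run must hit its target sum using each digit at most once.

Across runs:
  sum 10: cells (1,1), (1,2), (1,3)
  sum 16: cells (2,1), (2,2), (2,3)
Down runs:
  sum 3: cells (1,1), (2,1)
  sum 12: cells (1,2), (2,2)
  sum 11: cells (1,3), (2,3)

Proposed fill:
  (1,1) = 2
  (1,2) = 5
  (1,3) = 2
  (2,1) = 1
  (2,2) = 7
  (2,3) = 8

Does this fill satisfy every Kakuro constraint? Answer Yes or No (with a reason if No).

No — the across run (1,1)–(1,3) sums to 9, not 10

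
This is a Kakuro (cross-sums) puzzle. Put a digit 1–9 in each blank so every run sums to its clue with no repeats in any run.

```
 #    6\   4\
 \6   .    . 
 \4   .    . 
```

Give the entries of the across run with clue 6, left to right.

4 in 2 cells must be {1,3}.
The 6 across and the 4 down share only 1, so R1C2 = 1.
The 4 across and the 6 down share only 1, so R2C1 = 1.
R2C2 = 4 − 1 = 3 completes the 4 across.
R1C1 = 6 − 1 = 5 completes the 6 across.

5 1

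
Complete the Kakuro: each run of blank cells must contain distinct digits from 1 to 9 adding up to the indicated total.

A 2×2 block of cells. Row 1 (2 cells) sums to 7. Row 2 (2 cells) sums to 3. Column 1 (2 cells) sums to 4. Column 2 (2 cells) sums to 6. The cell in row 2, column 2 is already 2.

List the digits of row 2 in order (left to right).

3 in 2 cells must be {1,2}; 4 in 2 cells must be {1,3}.
(1,2) = 6 − 2 = 4 completes the 6 down.
(2,1) = 3 − 2 = 1 completes the 3 across.
(1,1) = 7 − 4 = 3 completes the 7 across.

1 2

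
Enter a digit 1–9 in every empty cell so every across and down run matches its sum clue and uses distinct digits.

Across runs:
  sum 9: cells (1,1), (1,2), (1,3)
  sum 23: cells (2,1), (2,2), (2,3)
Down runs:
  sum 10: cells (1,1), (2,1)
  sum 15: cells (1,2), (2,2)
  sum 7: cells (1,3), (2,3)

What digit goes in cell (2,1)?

8

23 in 3 cells must be {6,8,9}.
The 9 across and the 15 down share only 6, so (1,2) = 6.
(2,2) = 15 − 6 = 9 completes the 15 down.
Given what's placed, (2,3) must be 6 to fit the 23 across and 7 down.
(1,3) = 7 − 6 = 1 completes the 7 down.
(2,1) = 23 − 15 = 8 completes the 23 across.
(1,1) = 9 − 7 = 2 completes the 9 across.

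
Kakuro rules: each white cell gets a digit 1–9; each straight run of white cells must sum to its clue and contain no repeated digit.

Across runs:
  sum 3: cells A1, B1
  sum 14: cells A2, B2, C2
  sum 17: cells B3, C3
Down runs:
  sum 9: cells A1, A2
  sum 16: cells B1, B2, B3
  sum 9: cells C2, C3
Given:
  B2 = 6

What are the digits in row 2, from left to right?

7 6 1

3 in 2 cells must be {1,2}; 17 in 2 cells must be {8,9}.
C3 = 8: only digit in both the 17-across and 9-down candidate sets.
C2 = 9 − 8 = 1 completes the 9 down.
B3 = 17 − 8 = 9 completes the 17 across.
B1 = 16 − 15 = 1 completes the 16 down.
A2 = 14 − 7 = 7 completes the 14 across.
A1 = 3 − 1 = 2 completes the 3 across.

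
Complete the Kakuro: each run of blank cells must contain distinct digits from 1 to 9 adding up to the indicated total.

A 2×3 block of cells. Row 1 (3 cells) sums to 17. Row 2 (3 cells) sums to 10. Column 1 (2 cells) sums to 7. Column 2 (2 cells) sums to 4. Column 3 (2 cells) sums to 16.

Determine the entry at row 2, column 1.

2

4 in 2 cells must be {1,3}; 16 in 2 cells must be {7,9}.
The 10 across and the 16 down share only 7, so (2,3) = 7.
(1,3) = 16 − 7 = 9 completes the 16 down.
Given what's placed, (2,2) must be 1 to fit the 10 across and 4 down.
(1,2) = 4 − 1 = 3 completes the 4 down.
(2,1) = 10 − 8 = 2 completes the 10 across.
(1,1) = 17 − 12 = 5 completes the 17 across.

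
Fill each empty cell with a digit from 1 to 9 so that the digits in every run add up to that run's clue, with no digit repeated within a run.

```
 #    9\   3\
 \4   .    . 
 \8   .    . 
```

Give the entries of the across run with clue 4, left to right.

3, 1

4 in 2 cells must be {1,3}; 3 in 2 cells must be {1,2}.
The 4 across and the 3 down share only 1, so R1C2 = 1.
R2C2 = 3 − 1 = 2 completes the 3 down.
R1C1 = 4 − 1 = 3 completes the 4 across.
R2C1 = 8 − 2 = 6 completes the 8 across.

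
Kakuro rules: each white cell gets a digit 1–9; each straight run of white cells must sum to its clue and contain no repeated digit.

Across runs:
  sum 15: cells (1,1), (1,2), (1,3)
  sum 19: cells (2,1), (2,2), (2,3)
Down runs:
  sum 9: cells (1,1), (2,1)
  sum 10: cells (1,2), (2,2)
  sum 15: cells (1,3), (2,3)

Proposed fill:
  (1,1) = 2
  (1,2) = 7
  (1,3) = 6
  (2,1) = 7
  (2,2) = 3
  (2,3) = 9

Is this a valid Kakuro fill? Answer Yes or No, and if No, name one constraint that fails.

Yes

Across: 2+7+6=15; 7+3+9=19. Down: 2+7=9; 7+3=10; 6+9=15. No digit repeats within any run.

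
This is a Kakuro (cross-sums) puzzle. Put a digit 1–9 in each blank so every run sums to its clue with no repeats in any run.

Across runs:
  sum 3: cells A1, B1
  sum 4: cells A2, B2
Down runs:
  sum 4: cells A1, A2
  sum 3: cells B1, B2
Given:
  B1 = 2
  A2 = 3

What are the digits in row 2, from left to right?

3 in 2 cells must be {1,2}; 4 in 2 cells must be {1,3}.
A1 = 3 − 2 = 1 completes the 3 across.
B2 = 4 − 3 = 1 completes the 4 across.

3, 1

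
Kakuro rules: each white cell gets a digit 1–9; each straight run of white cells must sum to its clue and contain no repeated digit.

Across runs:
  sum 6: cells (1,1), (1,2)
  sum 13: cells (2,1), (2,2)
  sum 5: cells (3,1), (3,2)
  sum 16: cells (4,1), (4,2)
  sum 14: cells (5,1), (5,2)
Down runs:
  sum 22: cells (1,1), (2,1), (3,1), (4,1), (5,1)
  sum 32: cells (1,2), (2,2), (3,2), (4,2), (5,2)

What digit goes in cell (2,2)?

9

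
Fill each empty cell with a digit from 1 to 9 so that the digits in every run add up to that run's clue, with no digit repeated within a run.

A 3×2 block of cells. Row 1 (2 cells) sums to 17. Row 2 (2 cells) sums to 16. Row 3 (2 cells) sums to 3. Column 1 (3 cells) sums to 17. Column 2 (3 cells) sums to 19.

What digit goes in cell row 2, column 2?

9

17 in 2 cells must be {8,9}; 16 in 2 cells must be {7,9}; 3 in 2 cells must be {1,2}.
The 3 across and the 19 down share only 2, so (3,2) = 2.
Given what's placed, (2,2) must be 9 to fit the 16 across and 19 down.
(3,1) = 3 − 2 = 1 completes the 3 across.
(1,1) = 9: the only remaining digit allowed by both the 17 across and the 17 down.
(1,2) = 17 − 9 = 8 completes the 17 across.
(2,1) = 16 − 9 = 7 completes the 16 across.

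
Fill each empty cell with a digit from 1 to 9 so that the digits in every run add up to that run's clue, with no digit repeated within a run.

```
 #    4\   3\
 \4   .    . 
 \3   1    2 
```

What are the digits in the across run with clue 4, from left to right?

3, 1

4 in 2 cells must be {1,3}; 3 in 2 cells must be {1,2}.
R1C1 = 4 − 1 = 3 completes the 4 down.
R1C2 = 4 − 3 = 1 completes the 4 across.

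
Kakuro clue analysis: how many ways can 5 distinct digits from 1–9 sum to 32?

3

5 distinct digits from 1–9 sum between 15 and 35.
Enumerating: {2,6,7,8,9}, {3,5,7,8,9}, {4,5,6,8,9}.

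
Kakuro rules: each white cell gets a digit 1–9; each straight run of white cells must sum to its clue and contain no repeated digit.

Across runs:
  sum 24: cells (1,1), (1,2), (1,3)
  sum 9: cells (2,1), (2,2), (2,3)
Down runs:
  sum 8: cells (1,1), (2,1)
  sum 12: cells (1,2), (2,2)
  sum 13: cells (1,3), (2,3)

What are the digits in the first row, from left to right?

24 in 3 cells must be {7,8,9}.
The 24 across and the 8 down share only 7, so (1,1) = 7.
(2,1) = 8 − 7 = 1 completes the 8 down.
Nothing is forced directly, so branch on (2,2), whose candidates are 3 or 5. If (2,2) = 5: then (1,2) would have to be in {8,9} for the 24 across but in {7} for the 12 down — contradiction. So (2,2) = 3.
(1,2) = 12 − 3 = 9 completes the 12 down.
(1,3) = 24 − 16 = 8 completes the 24 across.
(2,3) = 9 − 4 = 5 completes the 9 across.

7 9 8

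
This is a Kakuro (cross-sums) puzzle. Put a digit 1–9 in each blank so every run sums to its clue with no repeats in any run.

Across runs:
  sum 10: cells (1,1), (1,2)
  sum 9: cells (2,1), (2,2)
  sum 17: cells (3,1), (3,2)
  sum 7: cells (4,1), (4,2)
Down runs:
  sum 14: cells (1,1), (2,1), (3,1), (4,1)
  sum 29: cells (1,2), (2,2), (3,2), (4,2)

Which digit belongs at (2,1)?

1

17 in 2 cells must be {8,9}; 29 in 4 cells must be {5,7,8,9}.
Only 8 fits (3,1) under both its across sum 17 and down sum 14.
(3,2) = 17 − 8 = 9 completes the 17 across.
Given what's placed, (4,2) must be 5 to fit the 7 across and 29 down.
(4,1) = 7 − 5 = 2 completes the 7 across.
No cell is forced outright now. (1,1) can only be 1 or 3 (the digits allowed by both its 10 across and its 14 down). If (1,1) = 1: then (1,2) would have to be in {9} for the 10 across but in {7,8} for the 29 down — contradiction. So (1,1) = 3.
(1,2) = 10 − 3 = 7 completes the 10 across.
(2,1) = 14 − 13 = 1 completes the 14 down.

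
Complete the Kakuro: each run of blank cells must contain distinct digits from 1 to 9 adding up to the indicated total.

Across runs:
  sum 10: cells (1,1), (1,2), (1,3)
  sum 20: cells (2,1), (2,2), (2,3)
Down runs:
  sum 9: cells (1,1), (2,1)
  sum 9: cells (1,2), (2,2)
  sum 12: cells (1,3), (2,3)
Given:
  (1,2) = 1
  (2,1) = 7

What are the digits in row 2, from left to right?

(1,1) = 9 − 7 = 2 completes the 9 down.
(1,3) = 10 − 3 = 7 completes the 10 across.
(2,2) = 9 − 1 = 8 completes the 9 down.
(2,3) = 20 − 15 = 5 completes the 20 across.

7, 8, 5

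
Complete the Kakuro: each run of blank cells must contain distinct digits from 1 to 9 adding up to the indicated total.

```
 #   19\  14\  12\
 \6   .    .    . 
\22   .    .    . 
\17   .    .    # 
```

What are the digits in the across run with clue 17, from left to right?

9 8

6 in 3 cells must be {1,2,3}; 17 in 2 cells must be {8,9}.
Only 3 fits R1C3 under both its across sum 6 and down sum 12.
R2C3 = 12 − 3 = 9 completes the 12 down.
Given what's placed, R1C1 must be 2 to fit the 6 across and 19 down.
R1C2 = 6 − 5 = 1 completes the 6 across.
R2C1 = 8: the only remaining digit allowed by both the 22 across and the 19 down.
R2C2 = 22 − 17 = 5 completes the 22 across.
R3C1 = 19 − 10 = 9 completes the 19 down.
R3C2 = 17 − 9 = 8 completes the 17 across.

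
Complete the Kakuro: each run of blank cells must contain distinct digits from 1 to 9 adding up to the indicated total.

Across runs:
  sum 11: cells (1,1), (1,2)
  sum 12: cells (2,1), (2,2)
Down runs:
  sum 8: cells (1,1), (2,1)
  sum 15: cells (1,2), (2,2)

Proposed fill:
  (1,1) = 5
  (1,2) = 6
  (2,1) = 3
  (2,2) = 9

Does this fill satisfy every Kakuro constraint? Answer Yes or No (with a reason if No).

Across: 5+6=11; 3+9=12. Down: 5+3=8; 6+9=15. No digit repeats within any run.

Yes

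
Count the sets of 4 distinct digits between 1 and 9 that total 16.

8

4 distinct digits from 1–9 sum between 10 and 30.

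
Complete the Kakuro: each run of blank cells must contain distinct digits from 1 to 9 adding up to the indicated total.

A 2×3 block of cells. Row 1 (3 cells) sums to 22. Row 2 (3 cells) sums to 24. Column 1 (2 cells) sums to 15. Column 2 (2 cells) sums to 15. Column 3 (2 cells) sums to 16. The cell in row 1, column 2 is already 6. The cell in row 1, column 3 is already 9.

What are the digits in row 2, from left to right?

8 9 7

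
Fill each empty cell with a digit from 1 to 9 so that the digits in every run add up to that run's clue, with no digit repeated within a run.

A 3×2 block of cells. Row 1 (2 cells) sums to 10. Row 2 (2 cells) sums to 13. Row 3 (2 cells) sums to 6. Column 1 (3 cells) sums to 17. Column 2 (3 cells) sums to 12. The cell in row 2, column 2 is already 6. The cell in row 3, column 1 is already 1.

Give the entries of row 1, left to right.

(2,1) = 13 − 6 = 7 completes the 13 across.
(3,2) = 6 − 1 = 5 completes the 6 across.
(1,1) = 17 − 8 = 9 completes the 17 down.
(1,2) = 10 − 9 = 1 completes the 10 across.

9, 1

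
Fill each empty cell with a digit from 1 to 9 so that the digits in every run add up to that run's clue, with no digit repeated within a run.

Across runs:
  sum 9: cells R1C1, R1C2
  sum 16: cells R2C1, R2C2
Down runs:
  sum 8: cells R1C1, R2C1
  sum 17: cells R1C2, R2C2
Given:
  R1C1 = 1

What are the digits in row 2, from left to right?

7, 9

16 in 2 cells must be {7,9}; 17 in 2 cells must be {8,9}.
R1C2 = 9 − 1 = 8 completes the 9 across.
R2C1 = 8 − 1 = 7 completes the 8 down.
R2C2 = 16 − 7 = 9 completes the 16 across.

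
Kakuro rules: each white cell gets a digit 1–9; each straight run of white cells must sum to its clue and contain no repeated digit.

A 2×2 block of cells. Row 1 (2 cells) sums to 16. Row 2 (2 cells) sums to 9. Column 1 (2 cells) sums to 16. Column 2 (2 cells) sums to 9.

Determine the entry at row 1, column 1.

9

16 in 2 cells must be {7,9}.
The 16 across and the 9 down share only 7, so (1,2) = 7.
The 9 across and the 16 down share only 7, so (2,1) = 7.
(2,2) = 9 − 7 = 2 completes the 9 across.
(1,1) = 16 − 7 = 9 completes the 16 across.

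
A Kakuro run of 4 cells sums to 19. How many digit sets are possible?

4 distinct digits from 1–9 sum between 10 and 30.

11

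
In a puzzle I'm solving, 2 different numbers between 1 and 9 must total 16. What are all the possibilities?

{7,9}

2 distinct digits from 1–9 sum between 3 and 17.
Only one set works: {7,9}.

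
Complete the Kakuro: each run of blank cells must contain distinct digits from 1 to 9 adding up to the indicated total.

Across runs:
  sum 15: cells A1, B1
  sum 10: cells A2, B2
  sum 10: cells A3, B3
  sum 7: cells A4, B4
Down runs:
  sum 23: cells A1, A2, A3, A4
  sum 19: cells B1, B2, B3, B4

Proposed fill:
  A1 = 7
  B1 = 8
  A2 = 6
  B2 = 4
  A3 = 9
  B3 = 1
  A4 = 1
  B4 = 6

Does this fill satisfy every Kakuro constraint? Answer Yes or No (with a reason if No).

Across: 7+8=15; 6+4=10; 9+1=10; 1+6=7. Down: 7+6+9+1=23; 8+4+1+6=19. No digit repeats within any run.

Yes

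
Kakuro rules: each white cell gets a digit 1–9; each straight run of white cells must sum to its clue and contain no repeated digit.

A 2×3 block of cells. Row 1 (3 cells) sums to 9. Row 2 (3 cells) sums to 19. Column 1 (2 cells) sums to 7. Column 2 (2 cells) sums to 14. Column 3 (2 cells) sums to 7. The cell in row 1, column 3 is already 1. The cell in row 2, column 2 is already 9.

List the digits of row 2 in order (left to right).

4 9 6

(1,2) = 14 − 9 = 5 completes the 14 down.
(2,3) = 7 − 1 = 6 completes the 7 down.
(1,1) = 9 − 6 = 3 completes the 9 across.
(2,1) = 19 − 15 = 4 completes the 19 across.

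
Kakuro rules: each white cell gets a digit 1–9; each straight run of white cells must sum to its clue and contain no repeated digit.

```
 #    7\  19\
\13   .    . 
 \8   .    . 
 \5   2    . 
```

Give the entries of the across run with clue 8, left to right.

1 7

7 in 3 cells must be {1,2,4}.
Given what's placed, R1C1 must be 4 to fit the 13 across and 7 down.
R1C2 = 13 − 4 = 9 completes the 13 across.
R2C1 = 7 − 6 = 1 completes the 7 down.
R2C2 = 8 − 1 = 7 completes the 8 across.
R3C2 = 5 − 2 = 3 completes the 5 across.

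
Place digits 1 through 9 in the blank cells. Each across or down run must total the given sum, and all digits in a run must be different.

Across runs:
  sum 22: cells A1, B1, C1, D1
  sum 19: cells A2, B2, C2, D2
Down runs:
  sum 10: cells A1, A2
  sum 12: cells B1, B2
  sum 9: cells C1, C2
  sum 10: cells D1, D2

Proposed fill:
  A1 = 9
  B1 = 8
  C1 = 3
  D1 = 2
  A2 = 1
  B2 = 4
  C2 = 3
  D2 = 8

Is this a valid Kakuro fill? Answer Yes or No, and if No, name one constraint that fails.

No — the down run C1–C2 sums to 6, not 9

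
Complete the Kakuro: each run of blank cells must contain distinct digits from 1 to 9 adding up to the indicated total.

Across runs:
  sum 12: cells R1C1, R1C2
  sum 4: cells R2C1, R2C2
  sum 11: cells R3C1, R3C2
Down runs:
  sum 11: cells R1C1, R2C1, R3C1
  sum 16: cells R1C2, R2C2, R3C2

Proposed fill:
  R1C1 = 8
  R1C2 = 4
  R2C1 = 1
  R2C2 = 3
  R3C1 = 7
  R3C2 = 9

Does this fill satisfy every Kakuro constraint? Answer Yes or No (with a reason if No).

No — the down run R1C1–R3C1 sums to 16, not 11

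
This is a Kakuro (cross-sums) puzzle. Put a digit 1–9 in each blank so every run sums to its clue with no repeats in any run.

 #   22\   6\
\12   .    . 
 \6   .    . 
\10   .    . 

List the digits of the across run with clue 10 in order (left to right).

8 2

6 in 3 cells must be {1,2,3}.
The 12 across and the 6 down share only 3, so R1C2 = 3.
The 6 across and the 22 down share only 5, so R2C1 = 5.
R2C2 = 6 − 5 = 1 completes the 6 across.
R3C2 = 6 − 4 = 2 completes the 6 down.
R1C1 = 12 − 3 = 9 completes the 12 across.
R3C1 = 10 − 2 = 8 completes the 10 across.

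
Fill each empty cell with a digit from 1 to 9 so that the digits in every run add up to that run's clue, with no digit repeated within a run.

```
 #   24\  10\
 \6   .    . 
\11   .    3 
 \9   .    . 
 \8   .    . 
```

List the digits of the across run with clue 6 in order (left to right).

10 in 4 cells must be {1,2,3,4}.
R2C1 = 11 − 3 = 8 completes the 11 across.
Nothing is forced directly, so branch on R4C2, whose candidates are 1 or 2. If R4C2 = 2: that forces R4C1 = 6, R1C1 = 1, after which R1C2 would have to be in {5} for the 6 across but in {1,4} for the 10 down — contradiction. So R4C2 = 1.
R4C1 = 8 − 1 = 7 completes the 8 across.
Nothing is forced directly, so branch on R1C1, whose candidates are 4 or 5. If R1C1 = 5: then R1C2 would have to be in {1} for the 6 across but in {2,4} for the 10 down — contradiction. So R1C1 = 4.
R1C2 = 6 − 4 = 2 completes the 6 across.
R3C1 = 24 − 19 = 5 completes the 24 down.
R3C2 = 9 − 5 = 4 completes the 9 across.

4 2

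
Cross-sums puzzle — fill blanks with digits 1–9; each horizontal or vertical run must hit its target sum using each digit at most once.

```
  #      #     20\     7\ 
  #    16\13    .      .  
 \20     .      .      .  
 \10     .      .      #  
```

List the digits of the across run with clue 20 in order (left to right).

16 in 2 cells must be {7,9}.
Nothing is forced directly, so branch on R2C1, whose candidates are 7 or 9. If R2C1 = 7: that forces R3C1 = 9, after which R3C2 would have to be in {1} for the 10 across but in {3,4,5,6,7,8,9} for the 20 down — contradiction. So R2C1 = 9.
R3C1 = 16 − 9 = 7 completes the 16 down.
R3C2 = 10 − 7 = 3 completes the 10 across.
R2C2 = 8: the only remaining digit allowed by both the 20 across and the 20 down.
R2C3 = 20 − 17 = 3 completes the 20 across.
R1C2 = 20 − 11 = 9 completes the 20 down.
R1C3 = 13 − 9 = 4 completes the 13 across.

9, 8, 3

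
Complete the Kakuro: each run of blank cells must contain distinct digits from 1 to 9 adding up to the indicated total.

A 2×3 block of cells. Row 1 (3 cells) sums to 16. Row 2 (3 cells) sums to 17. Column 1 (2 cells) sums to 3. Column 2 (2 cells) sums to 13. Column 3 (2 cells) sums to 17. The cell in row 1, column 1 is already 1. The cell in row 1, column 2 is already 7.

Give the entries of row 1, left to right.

1 7 8

3 in 2 cells must be {1,2}; 17 in 2 cells must be {8,9}.
(1,3) = 16 − 8 = 8 completes the 16 across.
(2,1) = 3 − 1 = 2 completes the 3 down.
(2,2) = 13 − 7 = 6 completes the 13 down.
(2,3) = 17 − 8 = 9 completes the 17 across.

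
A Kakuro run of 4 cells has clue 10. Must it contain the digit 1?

Yes

The only way to make 10 from 4 distinct digits is {1,2,3,4}, which contains 1.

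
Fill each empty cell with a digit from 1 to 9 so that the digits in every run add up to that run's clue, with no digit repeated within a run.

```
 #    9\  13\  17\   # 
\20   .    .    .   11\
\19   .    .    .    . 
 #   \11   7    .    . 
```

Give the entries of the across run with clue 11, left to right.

7, 1, 3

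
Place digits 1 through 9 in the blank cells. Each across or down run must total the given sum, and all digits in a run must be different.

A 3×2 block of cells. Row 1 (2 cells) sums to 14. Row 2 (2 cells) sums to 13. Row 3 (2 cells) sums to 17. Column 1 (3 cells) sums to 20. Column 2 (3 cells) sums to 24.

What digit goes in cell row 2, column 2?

17 in 2 cells must be {8,9}; 24 in 3 cells must be {7,8,9}.
Nothing is forced directly, so branch on (1,2), whose candidates are 8 or 9. If (1,2) = 8: that forces (1,1) = 6, (3,1) = 9, after which (3,2) would have to be in {8} for the 17 across but in {7,9} for the 24 down — contradiction. So (1,2) = 9.
(1,1) = 14 − 9 = 5 completes the 14 across.
Given what's placed, (3,2) must be 8 to fit the 17 across and 24 down.
(2,2) = 24 − 17 = 7 completes the 24 down.
(3,1) = 17 − 8 = 9 completes the 17 across.
(2,1) = 13 − 7 = 6 completes the 13 across.

7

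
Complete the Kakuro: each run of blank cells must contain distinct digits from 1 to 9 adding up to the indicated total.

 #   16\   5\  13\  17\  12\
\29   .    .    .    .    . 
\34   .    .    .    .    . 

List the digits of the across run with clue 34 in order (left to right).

34 in 5 cells must be {4,6,7,8,9}; 16 in 2 cells must be {7,9}; 17 in 2 cells must be {8,9}.
Only 4 fits R2C2 under both its across sum 34 and down sum 5.
R1C2 = 5 − 4 = 1 completes the 5 down.
Nothing is forced directly, so branch on R1C1, whose candidates are 7 or 9. If R1C1 = 7: that forces R2C1 = 9, R2C4 = 8, R2C5 = 7, R1C4 = 9, after which R1C5 would have to be in {4,8} for the 29 across but in {5} for the 12 down — contradiction. So R1C1 = 9.
R1C4 = 8: the only remaining digit allowed by both the 29 across and the 17 down.
R2C1 = 16 − 9 = 7 completes the 16 down.
R2C4 = 17 − 8 = 9 completes the 17 down.
Given what's placed, R2C5 must be 8 to fit the 34 across and 12 down.
R1C5 = 12 − 8 = 4 completes the 12 down.
R2C3 = 34 − 28 = 6 completes the 34 across.

7, 4, 6, 9, 8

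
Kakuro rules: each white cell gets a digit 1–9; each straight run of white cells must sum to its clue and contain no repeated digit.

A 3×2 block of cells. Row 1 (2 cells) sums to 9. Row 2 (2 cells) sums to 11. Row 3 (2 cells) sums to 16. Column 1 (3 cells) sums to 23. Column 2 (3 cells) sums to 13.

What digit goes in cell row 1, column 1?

16 in 2 cells must be {7,9}; 23 in 3 cells must be {6,8,9}.
The 16 across and the 23 down share only 9, so (3,1) = 9.
(3,2) = 16 − 9 = 7 completes the 16 across.
Nothing is forced directly, so branch on (1,1), whose candidates are 6 or 8. If (1,1) = 6: then (1,2) would have to be in {3} for the 9 across but in {1,2,4,5} for the 13 down — contradiction. So (1,1) = 8.
(1,2) = 9 − 8 = 1 completes the 9 across.
(2,1) = 23 − 17 = 6 completes the 23 down.
(2,2) = 11 − 6 = 5 completes the 11 across.

8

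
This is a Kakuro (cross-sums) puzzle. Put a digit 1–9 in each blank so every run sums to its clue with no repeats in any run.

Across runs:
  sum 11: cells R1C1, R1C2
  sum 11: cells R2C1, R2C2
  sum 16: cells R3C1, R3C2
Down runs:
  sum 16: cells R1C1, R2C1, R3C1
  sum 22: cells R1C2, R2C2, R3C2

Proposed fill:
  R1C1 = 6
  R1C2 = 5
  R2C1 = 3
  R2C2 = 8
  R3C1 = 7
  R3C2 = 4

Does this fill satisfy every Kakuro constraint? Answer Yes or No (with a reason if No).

No — the down run R1C2–R3C2 sums to 17, not 22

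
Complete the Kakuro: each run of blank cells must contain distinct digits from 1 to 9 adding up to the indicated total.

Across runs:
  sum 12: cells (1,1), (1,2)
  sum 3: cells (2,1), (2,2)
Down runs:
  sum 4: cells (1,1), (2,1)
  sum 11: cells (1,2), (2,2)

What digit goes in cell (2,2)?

2

3 in 2 cells must be {1,2}; 4 in 2 cells must be {1,3}.
The 12 across and the 4 down share only 3, so (1,1) = 3.
(1,2) = 12 − 3 = 9 completes the 12 across.
(2,1) = 4 − 3 = 1 completes the 4 down.
(2,2) = 3 − 1 = 2 completes the 3 across.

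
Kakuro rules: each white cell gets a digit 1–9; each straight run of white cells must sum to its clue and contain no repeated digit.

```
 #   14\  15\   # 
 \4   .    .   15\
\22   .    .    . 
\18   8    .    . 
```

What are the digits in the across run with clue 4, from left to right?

4 in 2 cells must be {1,3}.
Given what's placed, R1C1 must be 1 to fit the 4 across and 14 down.
R1C2 = 4 − 1 = 3 completes the 4 across.
R2C1 = 14 − 9 = 5 completes the 14 down.
R2C2 = 8: the only remaining digit allowed by both the 22 across and the 15 down.
R2C3 = 22 − 13 = 9 completes the 22 across.
R3C2 = 15 − 11 = 4 completes the 15 down.
R3C3 = 18 − 12 = 6 completes the 18 across.

1 3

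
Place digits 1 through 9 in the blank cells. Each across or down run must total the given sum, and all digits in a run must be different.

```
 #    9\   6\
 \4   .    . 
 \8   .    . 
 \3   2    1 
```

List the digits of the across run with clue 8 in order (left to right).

4 in 2 cells must be {1,3}; 3 in 2 cells must be {1,2}; 6 in 3 cells must be {1,2,3}.
R1C2 = 3: the only remaining digit allowed by both the 4 across and the 6 down.
R2C2 = 6 − 4 = 2 completes the 6 down.
R1C1 = 4 − 3 = 1 completes the 4 across.
R2C1 = 8 − 2 = 6 completes the 8 across.

6 2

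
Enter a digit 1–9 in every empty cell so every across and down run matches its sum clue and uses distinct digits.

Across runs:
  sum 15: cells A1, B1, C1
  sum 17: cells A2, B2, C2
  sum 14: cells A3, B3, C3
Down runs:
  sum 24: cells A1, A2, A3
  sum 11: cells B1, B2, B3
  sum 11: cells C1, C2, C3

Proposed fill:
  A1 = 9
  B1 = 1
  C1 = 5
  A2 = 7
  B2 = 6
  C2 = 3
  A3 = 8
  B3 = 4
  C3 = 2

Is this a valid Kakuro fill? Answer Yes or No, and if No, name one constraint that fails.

No — the down run C1–C3 sums to 10, not 11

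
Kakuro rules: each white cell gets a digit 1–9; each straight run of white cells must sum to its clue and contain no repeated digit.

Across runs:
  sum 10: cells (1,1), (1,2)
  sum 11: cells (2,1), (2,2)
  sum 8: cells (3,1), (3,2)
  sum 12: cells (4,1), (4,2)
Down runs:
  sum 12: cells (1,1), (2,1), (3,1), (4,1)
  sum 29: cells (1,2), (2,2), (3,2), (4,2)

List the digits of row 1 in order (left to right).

29 in 4 cells must be {5,7,8,9}.
Nothing is forced directly, so branch on (3,2), whose candidates are 5 or 7. If (3,2) = 5: that forces (3,1) = 3, after which (4,1) would have to be in {3,4,5,7,8,9} for the 12 across but in {1,2,6} for the 12 down — contradiction. So (3,2) = 7.
(3,1) = 8 − 7 = 1 completes the 8 across.
Nothing is forced directly, so branch on (1,2), whose candidates are 8 or 9. If (1,2) = 9: then (1,1) would have to be in {1} for the 10 across but in {2,3,4,5,6} for the 12 down — contradiction. So (1,2) = 8.
(1,1) = 10 − 8 = 2 completes the 10 across.

2, 8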